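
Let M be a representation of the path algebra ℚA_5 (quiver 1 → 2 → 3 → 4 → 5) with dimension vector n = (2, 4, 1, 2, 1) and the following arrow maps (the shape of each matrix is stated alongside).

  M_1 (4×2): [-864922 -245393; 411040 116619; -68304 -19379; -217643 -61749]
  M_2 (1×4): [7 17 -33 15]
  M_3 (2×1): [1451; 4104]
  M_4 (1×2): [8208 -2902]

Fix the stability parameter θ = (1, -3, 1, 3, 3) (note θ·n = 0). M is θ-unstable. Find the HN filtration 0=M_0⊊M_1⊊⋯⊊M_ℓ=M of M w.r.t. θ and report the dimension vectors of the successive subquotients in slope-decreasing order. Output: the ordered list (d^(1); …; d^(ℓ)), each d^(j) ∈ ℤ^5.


Barcode: M ≅ I[1,2], I[1,4], I[2,2]^2, I[4,5]. HN layers by μ_θ (4 steps, strictly decreasing):
  μ^(1)=3; μ^(2)=1; μ^(3)=-1; μ^(4)=-3

((0, 0, 0, 2, 1); (0, 0, 1, 0, 0); (2, 2, 0, 0, 0); (0, 2, 0, 0, 0))


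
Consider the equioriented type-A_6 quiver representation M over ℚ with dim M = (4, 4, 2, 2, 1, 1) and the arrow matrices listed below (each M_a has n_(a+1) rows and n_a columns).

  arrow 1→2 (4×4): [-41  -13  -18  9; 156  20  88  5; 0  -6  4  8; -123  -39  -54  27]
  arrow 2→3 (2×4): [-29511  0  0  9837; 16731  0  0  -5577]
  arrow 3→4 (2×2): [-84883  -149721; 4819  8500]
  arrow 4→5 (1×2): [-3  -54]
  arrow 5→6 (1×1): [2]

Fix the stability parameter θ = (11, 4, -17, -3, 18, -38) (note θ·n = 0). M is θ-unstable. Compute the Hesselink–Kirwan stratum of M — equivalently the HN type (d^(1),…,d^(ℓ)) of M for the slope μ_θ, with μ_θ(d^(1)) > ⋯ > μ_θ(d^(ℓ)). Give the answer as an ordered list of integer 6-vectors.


Interval decomposition of M: I[1,1], I[1,2]^3, I[2,4], I[3,6].
HN type (ℓ=6): μ^(1)=11; μ^(2)=15/2; μ^(3)=-3; μ^(4)=-13/2; μ^(5)=-23/3; μ^(6)=-17

((1, 0, 0, 0, 0, 0); (3, 3, 0, 0, 0, 0); (0, 0, 0, 1, 0, 0); (0, 1, 1, 0, 0, 0); (0, 0, 0, 1, 1, 1); (0, 0, 1, 0, 0, 0))


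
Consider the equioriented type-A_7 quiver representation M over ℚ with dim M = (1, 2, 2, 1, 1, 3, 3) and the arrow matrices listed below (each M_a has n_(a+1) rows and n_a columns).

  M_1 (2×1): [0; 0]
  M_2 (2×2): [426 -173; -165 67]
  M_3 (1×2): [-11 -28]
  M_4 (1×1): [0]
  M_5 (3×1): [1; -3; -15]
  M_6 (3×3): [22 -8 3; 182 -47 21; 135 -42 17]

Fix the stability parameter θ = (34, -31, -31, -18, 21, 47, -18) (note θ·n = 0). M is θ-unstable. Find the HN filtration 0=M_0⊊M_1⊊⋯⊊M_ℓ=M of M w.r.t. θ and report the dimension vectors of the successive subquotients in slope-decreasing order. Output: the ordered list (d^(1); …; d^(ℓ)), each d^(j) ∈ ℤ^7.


Interval decomposition of M: I[1,1], I[2,3], I[2,4], I[5,7], I[6,7]^2.
HN type (ℓ=5): μ^(1)=34; μ^(2)=50/3; μ^(3)=29/2; μ^(4)=-18; μ^(5)=-31

((1, 0, 0, 0, 0, 0, 0); (0, 0, 0, 0, 1, 1, 1); (0, 0, 0, 0, 0, 2, 2); (0, 0, 0, 1, 0, 0, 0); (0, 2, 2, 0, 0, 0, 0))


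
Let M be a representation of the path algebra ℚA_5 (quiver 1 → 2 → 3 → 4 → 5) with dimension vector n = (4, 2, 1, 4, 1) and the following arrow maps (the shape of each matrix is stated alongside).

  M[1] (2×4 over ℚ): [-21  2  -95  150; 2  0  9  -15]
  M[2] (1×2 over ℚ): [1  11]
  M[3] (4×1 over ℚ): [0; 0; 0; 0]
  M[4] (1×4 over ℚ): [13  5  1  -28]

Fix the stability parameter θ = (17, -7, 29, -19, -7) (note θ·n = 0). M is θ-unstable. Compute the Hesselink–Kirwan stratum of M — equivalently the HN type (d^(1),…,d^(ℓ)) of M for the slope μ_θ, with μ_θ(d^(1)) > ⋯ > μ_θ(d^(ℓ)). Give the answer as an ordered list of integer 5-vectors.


Interval decomposition of M: I[1,1]^2, I[1,2], I[1,3], I[4,4]^3, I[4,5].
HN type (ℓ=5): μ^(1)=29; μ^(2)=17; μ^(3)=5; μ^(4)=-7; μ^(5)=-19

((0, 0, 1, 0, 0); (2, 0, 0, 0, 0); (2, 2, 0, 0, 0); (0, 0, 0, 0, 1); (0, 0, 0, 4, 0))


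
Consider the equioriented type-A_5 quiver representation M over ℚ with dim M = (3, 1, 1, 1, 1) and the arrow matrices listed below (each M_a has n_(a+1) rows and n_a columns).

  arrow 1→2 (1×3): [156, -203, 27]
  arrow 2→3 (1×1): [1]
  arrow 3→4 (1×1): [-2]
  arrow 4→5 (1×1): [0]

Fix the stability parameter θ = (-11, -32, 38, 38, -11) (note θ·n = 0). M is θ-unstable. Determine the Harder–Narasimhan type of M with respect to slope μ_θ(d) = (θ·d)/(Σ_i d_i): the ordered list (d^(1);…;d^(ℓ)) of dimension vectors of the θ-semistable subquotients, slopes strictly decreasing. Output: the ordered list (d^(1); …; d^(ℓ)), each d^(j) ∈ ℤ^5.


Interval decomposition of M: I[1,1]^2, I[1,4], I[5,5].
HN type (ℓ=3): μ^(1)=38; μ^(2)=-11; μ^(3)=-43/2

((0, 0, 1, 1, 0); (2, 0, 0, 0, 1); (1, 1, 0, 0, 0))


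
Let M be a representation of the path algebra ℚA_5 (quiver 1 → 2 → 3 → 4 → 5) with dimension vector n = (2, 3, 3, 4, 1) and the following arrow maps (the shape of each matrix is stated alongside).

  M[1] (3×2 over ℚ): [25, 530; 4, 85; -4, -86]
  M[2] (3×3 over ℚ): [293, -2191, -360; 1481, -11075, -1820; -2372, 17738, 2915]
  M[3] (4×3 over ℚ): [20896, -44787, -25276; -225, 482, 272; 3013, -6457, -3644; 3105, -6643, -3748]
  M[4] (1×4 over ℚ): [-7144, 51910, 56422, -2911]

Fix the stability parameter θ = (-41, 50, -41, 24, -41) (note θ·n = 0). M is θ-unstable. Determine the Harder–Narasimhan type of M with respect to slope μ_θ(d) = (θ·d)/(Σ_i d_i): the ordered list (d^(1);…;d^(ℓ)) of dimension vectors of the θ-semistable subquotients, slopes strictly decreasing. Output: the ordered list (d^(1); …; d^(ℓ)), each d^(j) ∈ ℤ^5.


Interval decomposition of M: I[1,2], I[1,4], I[2,3], I[3,5], I[4,4]^2.
HN type (ℓ=5): μ^(1)=50; μ^(2)=24; μ^(3)=9/2; μ^(4)=-17/2; μ^(5)=-41

((0, 1, 0, 0, 0); (0, 0, 0, 3, 0); (0, 2, 2, 0, 0); (0, 0, 0, 1, 1); (2, 0, 1, 0, 0))


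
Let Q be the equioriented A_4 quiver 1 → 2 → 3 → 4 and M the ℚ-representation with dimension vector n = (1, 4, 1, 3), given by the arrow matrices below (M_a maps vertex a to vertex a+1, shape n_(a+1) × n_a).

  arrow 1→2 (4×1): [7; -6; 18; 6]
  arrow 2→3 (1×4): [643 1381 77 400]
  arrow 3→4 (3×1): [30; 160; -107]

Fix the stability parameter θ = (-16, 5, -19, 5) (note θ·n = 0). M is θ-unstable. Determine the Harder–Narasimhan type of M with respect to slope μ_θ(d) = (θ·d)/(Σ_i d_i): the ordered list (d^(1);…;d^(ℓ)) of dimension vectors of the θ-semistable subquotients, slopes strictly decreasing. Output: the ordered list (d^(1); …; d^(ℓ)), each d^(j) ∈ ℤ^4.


Via rank(M_{q-1}∘⋯∘M_p): M ≅ I[1,4], I[2,2]^3, I[4,4]^2.
μ_θ-semistable layers: μ^(1)=5; μ^(2)=-7; μ^(3)=-16

((0, 3, 0, 3); (0, 1, 1, 0); (1, 0, 0, 0))


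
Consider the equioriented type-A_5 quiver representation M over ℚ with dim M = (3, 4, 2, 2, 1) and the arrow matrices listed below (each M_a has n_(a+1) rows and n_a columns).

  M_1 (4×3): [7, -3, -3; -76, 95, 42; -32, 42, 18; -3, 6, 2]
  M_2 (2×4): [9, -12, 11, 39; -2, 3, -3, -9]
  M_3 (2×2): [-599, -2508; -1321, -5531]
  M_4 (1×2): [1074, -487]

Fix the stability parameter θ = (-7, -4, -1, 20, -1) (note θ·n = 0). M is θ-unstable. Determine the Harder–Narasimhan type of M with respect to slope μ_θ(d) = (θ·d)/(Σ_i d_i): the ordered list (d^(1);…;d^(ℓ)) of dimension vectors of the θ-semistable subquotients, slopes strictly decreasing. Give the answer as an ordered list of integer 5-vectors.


Via rank(M_{q-1}∘⋯∘M_p): M ≅ I[1,2], I[1,4], I[1,5], I[2,2].
μ_θ-semistable layers: μ^(1)=20; μ^(2)=19/2; μ^(3)=-1; μ^(4)=-4; μ^(5)=-7

((0, 0, 0, 1, 0); (0, 0, 0, 1, 1); (0, 0, 2, 0, 0); (0, 4, 0, 0, 0); (3, 0, 0, 0, 0))


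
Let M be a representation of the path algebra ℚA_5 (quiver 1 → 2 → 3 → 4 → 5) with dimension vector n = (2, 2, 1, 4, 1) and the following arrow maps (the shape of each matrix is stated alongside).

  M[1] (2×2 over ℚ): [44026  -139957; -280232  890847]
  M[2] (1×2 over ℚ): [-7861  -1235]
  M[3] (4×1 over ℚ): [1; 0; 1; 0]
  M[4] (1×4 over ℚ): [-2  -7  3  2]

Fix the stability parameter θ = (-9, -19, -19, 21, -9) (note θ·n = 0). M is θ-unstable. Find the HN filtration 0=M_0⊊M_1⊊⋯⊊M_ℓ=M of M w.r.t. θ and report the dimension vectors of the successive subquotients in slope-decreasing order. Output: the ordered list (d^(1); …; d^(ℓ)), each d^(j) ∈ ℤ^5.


Barcode: M ≅ I[1,2], I[1,5], I[4,4]^3. HN layers by μ_θ (4 steps, strictly decreasing):
  μ^(1)=21; μ^(2)=6; μ^(3)=-14; μ^(4)=-47/3

((0, 0, 0, 3, 0); (0, 0, 0, 1, 1); (1, 1, 0, 0, 0); (1, 1, 1, 0, 0))


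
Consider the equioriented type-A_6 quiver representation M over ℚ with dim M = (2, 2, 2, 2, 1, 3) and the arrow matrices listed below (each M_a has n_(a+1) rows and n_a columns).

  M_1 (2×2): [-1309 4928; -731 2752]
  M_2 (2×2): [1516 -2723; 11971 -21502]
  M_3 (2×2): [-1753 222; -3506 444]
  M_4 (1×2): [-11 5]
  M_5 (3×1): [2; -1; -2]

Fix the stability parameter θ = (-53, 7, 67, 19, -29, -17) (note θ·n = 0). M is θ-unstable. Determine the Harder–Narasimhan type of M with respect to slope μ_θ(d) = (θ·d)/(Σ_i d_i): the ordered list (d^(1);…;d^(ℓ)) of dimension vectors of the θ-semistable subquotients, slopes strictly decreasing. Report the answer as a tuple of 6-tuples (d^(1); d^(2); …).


Barcode: M ≅ I[1,1], I[1,6], I[2,3], I[4,4], I[6,6]^2. HN layers by μ_θ (6 steps, strictly decreasing):
  μ^(1)=67; μ^(2)=19; μ^(3)=10; μ^(4)=7; μ^(5)=-17; μ^(6)=-53

((0, 0, 1, 0, 0, 0); (0, 0, 0, 1, 0, 0); (0, 0, 1, 1, 1, 1); (0, 2, 0, 0, 0, 0); (0, 0, 0, 0, 0, 2); (2, 0, 0, 0, 0, 0))


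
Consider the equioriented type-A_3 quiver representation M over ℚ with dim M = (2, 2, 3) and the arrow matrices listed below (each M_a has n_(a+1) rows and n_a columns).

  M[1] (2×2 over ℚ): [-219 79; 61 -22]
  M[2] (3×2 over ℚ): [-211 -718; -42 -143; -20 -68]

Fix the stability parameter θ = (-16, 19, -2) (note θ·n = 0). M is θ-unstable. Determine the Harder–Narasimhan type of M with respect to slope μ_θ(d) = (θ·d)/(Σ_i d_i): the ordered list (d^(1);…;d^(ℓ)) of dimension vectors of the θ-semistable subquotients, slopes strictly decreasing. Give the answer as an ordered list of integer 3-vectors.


Interval decomposition of M: I[1,3]^2, I[3,3].
HN type (ℓ=3): μ^(1)=17/2; μ^(2)=-2; μ^(3)=-16

((0, 2, 2); (0, 0, 1); (2, 0, 0))


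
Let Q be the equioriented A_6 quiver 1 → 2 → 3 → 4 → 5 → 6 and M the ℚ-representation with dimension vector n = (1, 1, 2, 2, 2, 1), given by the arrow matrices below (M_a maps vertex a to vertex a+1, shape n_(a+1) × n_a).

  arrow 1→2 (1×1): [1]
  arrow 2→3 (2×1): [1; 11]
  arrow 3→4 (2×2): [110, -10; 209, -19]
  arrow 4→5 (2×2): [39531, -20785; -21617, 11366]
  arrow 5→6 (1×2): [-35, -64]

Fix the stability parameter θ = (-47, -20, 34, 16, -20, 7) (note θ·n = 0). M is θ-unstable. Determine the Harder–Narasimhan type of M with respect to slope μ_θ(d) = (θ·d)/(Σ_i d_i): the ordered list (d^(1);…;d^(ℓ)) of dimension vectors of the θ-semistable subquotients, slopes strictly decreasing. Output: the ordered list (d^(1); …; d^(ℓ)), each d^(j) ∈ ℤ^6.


Via rank(M_{q-1}∘⋯∘M_p): M ≅ I[1,3], I[3,6], I[4,5].
μ_θ-semistable layers: μ^(1)=34; μ^(2)=37/4; μ^(3)=-2; μ^(4)=-20; μ^(5)=-47

((0, 0, 1, 0, 0, 0); (0, 0, 1, 1, 1, 1); (0, 0, 0, 1, 1, 0); (0, 1, 0, 0, 0, 0); (1, 0, 0, 0, 0, 0))


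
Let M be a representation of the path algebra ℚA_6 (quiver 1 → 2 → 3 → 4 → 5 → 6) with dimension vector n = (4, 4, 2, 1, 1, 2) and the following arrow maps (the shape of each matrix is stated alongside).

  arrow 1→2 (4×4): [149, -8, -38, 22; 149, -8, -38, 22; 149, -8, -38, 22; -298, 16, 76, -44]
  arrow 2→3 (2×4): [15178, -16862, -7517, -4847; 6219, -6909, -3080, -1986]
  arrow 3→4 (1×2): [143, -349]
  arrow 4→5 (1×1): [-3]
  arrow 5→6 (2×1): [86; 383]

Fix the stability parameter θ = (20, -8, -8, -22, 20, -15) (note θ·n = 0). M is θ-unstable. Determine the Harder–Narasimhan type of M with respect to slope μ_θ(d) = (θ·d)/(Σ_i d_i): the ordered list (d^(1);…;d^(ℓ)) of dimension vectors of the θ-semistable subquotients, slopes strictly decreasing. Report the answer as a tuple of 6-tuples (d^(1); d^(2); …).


Barcode: M ≅ I[1,1]^3, I[1,6], I[2,2]^2, I[2,3], I[6,6]. HN layers by μ_θ (5 steps, strictly decreasing):
  μ^(1)=20; μ^(2)=5/2; μ^(3)=-9/2; μ^(4)=-8; μ^(5)=-15

((3, 0, 0, 0, 0, 0); (0, 0, 0, 0, 1, 1); (1, 1, 1, 1, 0, 0); (0, 3, 1, 0, 0, 0); (0, 0, 0, 0, 0, 1))


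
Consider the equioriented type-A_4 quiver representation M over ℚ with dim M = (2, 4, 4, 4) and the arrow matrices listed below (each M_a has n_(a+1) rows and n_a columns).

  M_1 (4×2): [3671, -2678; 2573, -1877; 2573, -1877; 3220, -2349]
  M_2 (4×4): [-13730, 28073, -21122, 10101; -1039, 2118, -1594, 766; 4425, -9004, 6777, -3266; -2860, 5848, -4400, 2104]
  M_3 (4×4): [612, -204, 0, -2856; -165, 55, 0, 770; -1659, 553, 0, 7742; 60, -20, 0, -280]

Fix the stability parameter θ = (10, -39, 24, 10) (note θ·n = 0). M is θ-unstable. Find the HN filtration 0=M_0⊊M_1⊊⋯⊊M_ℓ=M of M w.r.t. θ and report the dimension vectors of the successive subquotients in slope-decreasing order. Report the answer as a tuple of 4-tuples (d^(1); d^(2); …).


Interval decomposition of M: I[1,3]^2, I[2,3], I[2,4], I[4,4]^3.
HN type (ℓ=5): μ^(1)=24; μ^(2)=17; μ^(3)=10; μ^(4)=-29/2; μ^(5)=-39

((0, 0, 3, 0); (0, 0, 1, 1); (0, 0, 0, 3); (2, 2, 0, 0); (0, 2, 0, 0))


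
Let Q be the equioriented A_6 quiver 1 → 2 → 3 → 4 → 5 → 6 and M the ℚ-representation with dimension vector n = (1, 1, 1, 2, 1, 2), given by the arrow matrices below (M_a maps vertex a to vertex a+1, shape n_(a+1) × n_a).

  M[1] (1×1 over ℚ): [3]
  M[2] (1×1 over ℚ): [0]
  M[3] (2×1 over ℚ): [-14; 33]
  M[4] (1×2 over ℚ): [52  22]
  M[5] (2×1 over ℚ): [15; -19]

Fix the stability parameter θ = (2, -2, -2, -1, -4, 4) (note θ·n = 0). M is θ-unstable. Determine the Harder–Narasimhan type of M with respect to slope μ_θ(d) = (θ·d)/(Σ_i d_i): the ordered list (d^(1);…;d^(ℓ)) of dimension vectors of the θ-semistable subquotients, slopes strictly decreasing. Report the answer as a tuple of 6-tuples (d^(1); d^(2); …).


Via rank(M_{q-1}∘⋯∘M_p): M ≅ I[1,2], I[3,6], I[4,4], I[6,6].
μ_θ-semistable layers: μ^(1)=4; μ^(2)=0; μ^(3)=-1; μ^(4)=-7/3

((0, 0, 0, 0, 0, 2); (1, 1, 0, 0, 0, 0); (0, 0, 0, 1, 0, 0); (0, 0, 1, 1, 1, 0))


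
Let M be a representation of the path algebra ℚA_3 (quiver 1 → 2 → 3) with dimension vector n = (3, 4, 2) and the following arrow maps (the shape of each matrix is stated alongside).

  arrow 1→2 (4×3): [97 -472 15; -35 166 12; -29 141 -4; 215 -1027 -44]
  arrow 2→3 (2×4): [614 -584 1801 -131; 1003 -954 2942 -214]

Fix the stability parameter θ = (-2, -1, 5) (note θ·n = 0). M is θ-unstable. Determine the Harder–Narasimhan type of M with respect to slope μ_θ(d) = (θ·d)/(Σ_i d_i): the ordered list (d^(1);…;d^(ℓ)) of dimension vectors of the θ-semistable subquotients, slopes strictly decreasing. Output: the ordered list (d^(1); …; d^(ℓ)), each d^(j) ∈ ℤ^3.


Barcode: M ≅ I[1,2], I[1,3]^2, I[2,2]. HN layers by μ_θ (3 steps, strictly decreasing):
  μ^(1)=5; μ^(2)=-1; μ^(3)=-2

((0, 0, 2); (0, 4, 0); (3, 0, 0))


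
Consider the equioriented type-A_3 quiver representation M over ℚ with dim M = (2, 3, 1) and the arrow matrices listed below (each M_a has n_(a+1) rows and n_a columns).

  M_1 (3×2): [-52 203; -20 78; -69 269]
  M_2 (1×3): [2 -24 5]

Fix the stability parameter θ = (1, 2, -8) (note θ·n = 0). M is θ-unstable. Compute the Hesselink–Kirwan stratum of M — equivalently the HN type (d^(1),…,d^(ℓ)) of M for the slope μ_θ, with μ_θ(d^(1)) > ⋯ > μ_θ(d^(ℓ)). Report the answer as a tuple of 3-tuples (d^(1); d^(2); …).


Via rank(M_{q-1}∘⋯∘M_p): M ≅ I[1,2], I[1,3], I[2,2].
μ_θ-semistable layers: μ^(1)=2; μ^(2)=1; μ^(3)=-5/3

((0, 2, 0); (1, 0, 0); (1, 1, 1))


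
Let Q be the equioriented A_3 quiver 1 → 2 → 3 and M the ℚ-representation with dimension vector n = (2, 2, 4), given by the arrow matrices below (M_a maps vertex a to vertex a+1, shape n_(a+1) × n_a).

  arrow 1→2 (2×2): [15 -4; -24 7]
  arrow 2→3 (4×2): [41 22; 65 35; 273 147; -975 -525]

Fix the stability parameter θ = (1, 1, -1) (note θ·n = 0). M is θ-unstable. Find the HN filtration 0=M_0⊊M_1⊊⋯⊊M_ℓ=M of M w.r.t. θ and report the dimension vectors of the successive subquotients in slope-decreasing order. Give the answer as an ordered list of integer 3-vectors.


Via rank(M_{q-1}∘⋯∘M_p): M ≅ I[1,3]^2, I[3,3]^2.
μ_θ-semistable layers: μ^(1)=1/3; μ^(2)=-1

((2, 2, 2); (0, 0, 2))


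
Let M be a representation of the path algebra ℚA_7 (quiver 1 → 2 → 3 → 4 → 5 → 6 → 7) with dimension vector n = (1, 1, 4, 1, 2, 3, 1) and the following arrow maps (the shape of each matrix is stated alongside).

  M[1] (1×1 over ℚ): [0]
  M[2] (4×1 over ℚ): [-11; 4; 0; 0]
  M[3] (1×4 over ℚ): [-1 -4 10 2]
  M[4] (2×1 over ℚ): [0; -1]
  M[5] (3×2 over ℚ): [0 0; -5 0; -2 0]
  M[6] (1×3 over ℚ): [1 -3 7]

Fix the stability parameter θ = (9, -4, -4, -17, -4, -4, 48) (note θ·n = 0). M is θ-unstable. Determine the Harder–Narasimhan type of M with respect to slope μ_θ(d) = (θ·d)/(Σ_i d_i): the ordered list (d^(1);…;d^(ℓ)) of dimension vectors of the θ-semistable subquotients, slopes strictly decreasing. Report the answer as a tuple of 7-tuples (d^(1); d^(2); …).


Interval decomposition of M: I[1,1], I[2,5], I[3,3]^3, I[5,7], I[6,6]^2.
HN type (ℓ=4): μ^(1)=48; μ^(2)=9; μ^(3)=-4; μ^(4)=-25/3

((0, 0, 0, 0, 0, 0, 1); (1, 0, 0, 0, 0, 0, 0); (0, 0, 3, 0, 2, 3, 0); (0, 1, 1, 1, 0, 0, 0))


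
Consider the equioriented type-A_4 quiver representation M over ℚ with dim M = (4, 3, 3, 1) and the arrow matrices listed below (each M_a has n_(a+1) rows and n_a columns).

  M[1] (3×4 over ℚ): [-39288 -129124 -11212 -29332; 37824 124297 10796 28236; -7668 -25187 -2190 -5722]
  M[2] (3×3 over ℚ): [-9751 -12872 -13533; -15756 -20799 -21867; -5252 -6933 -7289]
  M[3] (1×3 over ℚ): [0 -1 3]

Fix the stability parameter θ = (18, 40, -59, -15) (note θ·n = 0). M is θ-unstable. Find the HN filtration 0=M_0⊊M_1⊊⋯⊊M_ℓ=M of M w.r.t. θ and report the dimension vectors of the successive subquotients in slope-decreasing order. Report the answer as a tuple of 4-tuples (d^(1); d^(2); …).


Barcode: M ≅ I[1,1]^2, I[1,3]^2, I[2,2], I[3,4]. HN layers by μ_θ (5 steps, strictly decreasing):
  μ^(1)=40; μ^(2)=18; μ^(3)=-1/3; μ^(4)=-15; μ^(5)=-59

((0, 1, 0, 0); (2, 0, 0, 0); (2, 2, 2, 0); (0, 0, 0, 1); (0, 0, 1, 0))


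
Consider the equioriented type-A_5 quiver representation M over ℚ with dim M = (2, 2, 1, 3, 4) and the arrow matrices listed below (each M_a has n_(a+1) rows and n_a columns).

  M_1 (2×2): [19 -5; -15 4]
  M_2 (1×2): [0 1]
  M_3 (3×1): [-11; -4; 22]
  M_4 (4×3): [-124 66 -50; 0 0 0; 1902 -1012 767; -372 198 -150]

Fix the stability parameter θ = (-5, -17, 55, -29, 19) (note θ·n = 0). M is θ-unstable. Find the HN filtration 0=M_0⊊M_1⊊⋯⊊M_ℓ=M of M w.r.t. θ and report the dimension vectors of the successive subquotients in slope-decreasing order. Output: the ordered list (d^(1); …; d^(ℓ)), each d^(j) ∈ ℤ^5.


Via rank(M_{q-1}∘⋯∘M_p): M ≅ I[1,2], I[1,4], I[4,5]^2, I[5,5]^2.
μ_θ-semistable layers: μ^(1)=19; μ^(2)=13; μ^(3)=-11; μ^(4)=-29

((0, 0, 0, 0, 4); (0, 0, 1, 1, 0); (2, 2, 0, 0, 0); (0, 0, 0, 2, 0))


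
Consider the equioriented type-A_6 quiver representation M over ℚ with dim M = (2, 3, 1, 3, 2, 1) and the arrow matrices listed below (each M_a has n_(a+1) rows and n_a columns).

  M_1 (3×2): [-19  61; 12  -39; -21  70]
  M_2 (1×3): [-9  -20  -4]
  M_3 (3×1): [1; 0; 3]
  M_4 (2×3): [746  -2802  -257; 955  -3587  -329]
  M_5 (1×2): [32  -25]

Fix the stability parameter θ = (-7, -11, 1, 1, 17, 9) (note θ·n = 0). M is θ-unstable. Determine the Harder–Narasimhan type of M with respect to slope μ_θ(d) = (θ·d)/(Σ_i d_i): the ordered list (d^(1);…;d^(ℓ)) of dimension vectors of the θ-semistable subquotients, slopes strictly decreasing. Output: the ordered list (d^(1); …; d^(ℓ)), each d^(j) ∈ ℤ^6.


Barcode: M ≅ I[1,2], I[1,5], I[2,2], I[4,4], I[4,6]. HN layers by μ_θ (5 steps, strictly decreasing):
  μ^(1)=17; μ^(2)=13; μ^(3)=1; μ^(4)=-9; μ^(5)=-11

((0, 0, 0, 0, 1, 0); (0, 0, 0, 0, 1, 1); (0, 0, 1, 3, 0, 0); (2, 2, 0, 0, 0, 0); (0, 1, 0, 0, 0, 0))


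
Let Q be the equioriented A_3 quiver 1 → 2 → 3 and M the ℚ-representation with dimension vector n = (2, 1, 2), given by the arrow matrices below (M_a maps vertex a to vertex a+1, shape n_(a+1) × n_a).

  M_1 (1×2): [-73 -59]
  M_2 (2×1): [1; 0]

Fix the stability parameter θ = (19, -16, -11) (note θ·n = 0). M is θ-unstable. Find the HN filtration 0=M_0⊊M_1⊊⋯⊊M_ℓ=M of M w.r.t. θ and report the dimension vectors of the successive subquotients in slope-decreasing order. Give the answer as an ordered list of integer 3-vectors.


Interval decomposition of M: I[1,1], I[1,3], I[3,3].
HN type (ℓ=3): μ^(1)=19; μ^(2)=-8/3; μ^(3)=-11

((1, 0, 0); (1, 1, 1); (0, 0, 1))


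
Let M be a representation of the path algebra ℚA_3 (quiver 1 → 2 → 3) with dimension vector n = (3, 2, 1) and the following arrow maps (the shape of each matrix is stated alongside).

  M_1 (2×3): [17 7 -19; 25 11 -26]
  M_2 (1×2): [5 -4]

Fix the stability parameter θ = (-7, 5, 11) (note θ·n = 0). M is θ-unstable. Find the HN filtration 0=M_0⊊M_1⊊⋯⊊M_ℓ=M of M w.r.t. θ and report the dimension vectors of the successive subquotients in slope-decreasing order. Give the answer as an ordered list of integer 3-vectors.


Barcode: M ≅ I[1,1], I[1,2], I[1,3]. HN layers by μ_θ (3 steps, strictly decreasing):
  μ^(1)=11; μ^(2)=5; μ^(3)=-7

((0, 0, 1); (0, 2, 0); (3, 0, 0))


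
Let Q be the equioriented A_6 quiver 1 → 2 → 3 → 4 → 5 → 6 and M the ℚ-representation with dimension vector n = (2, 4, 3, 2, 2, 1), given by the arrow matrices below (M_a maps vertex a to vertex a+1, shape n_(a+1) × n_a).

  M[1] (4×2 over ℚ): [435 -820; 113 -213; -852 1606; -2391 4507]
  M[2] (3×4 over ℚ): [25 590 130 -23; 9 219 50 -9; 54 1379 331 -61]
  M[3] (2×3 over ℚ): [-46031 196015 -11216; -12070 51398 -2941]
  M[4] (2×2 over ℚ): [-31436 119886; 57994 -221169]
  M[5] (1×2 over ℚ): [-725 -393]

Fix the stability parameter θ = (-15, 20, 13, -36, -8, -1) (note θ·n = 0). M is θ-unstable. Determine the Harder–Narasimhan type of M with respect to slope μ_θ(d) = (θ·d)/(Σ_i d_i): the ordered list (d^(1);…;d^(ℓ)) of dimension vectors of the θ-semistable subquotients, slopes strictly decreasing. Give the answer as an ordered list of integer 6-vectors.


Barcode: M ≅ I[1,3], I[1,6], I[2,2], I[2,4], I[5,5]. HN layers by μ_θ (6 steps, strictly decreasing):
  μ^(1)=20; μ^(2)=33/2; μ^(3)=-1; μ^(4)=-11/4; μ^(5)=-8; μ^(6)=-15

((0, 1, 0, 0, 0, 0); (0, 1, 1, 0, 0, 0); (0, 1, 1, 1, 0, 1); (0, 1, 1, 1, 1, 0); (0, 0, 0, 0, 1, 0); (2, 0, 0, 0, 0, 0))


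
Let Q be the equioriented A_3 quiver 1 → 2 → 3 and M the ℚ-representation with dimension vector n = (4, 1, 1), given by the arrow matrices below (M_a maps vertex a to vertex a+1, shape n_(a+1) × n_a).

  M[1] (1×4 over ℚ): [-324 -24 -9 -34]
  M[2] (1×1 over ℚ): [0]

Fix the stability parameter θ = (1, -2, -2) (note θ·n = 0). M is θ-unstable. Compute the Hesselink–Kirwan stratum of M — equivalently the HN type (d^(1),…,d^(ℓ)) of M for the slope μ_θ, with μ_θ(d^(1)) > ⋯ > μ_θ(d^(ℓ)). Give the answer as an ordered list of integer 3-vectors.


Barcode: M ≅ I[1,1]^3, I[1,2], I[3,3]. HN layers by μ_θ (3 steps, strictly decreasing):
  μ^(1)=1; μ^(2)=-1/2; μ^(3)=-2

((3, 0, 0); (1, 1, 0); (0, 0, 1))


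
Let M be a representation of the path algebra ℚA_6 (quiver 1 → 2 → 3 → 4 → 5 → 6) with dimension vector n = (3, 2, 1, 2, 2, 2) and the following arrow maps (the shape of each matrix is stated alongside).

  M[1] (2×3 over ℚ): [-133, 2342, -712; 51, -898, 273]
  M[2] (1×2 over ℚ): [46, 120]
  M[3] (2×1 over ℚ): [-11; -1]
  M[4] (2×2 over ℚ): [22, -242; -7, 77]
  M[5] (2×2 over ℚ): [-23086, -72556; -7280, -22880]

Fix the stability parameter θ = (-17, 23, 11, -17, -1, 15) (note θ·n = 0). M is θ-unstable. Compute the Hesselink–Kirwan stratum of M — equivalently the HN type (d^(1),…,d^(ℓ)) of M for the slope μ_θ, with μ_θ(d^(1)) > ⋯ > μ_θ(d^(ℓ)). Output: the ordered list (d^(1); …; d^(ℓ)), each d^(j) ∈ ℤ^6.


Via rank(M_{q-1}∘⋯∘M_p): M ≅ I[1,1], I[1,2], I[1,4], I[4,5], I[5,6], I[6,6].
μ_θ-semistable layers: μ^(1)=23; μ^(2)=15; μ^(3)=17/3; μ^(4)=-1; μ^(5)=-17

((0, 1, 0, 0, 0, 0); (0, 0, 0, 0, 0, 2); (0, 1, 1, 1, 0, 0); (0, 0, 0, 0, 2, 0); (3, 0, 0, 1, 0, 0))


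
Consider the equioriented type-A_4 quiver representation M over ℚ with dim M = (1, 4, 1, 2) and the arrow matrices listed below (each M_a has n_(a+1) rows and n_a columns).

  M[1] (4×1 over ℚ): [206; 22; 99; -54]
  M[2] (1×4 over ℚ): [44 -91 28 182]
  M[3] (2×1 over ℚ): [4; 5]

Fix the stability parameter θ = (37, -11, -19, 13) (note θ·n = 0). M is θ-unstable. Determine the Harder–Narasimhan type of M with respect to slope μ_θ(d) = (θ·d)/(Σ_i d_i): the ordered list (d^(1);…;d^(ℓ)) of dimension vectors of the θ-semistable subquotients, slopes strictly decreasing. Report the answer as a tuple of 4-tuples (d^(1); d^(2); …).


Barcode: M ≅ I[1,4], I[2,2]^3, I[4,4]. HN layers by μ_θ (3 steps, strictly decreasing):
  μ^(1)=13; μ^(2)=7/3; μ^(3)=-11

((0, 0, 0, 2); (1, 1, 1, 0); (0, 3, 0, 0))


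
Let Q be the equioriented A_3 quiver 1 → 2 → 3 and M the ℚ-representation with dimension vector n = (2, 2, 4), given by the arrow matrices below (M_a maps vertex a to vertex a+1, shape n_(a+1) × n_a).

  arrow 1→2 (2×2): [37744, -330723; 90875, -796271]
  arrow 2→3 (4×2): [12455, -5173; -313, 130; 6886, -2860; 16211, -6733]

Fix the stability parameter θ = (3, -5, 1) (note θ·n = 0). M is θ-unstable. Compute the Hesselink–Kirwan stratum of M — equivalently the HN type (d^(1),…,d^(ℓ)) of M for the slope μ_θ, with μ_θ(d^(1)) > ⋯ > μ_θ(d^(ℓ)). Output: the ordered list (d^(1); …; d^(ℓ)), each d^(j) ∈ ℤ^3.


Barcode: M ≅ I[1,3]^2, I[3,3]^2. HN layers by μ_θ (2 steps, strictly decreasing):
  μ^(1)=1; μ^(2)=-1

((0, 0, 4); (2, 2, 0))


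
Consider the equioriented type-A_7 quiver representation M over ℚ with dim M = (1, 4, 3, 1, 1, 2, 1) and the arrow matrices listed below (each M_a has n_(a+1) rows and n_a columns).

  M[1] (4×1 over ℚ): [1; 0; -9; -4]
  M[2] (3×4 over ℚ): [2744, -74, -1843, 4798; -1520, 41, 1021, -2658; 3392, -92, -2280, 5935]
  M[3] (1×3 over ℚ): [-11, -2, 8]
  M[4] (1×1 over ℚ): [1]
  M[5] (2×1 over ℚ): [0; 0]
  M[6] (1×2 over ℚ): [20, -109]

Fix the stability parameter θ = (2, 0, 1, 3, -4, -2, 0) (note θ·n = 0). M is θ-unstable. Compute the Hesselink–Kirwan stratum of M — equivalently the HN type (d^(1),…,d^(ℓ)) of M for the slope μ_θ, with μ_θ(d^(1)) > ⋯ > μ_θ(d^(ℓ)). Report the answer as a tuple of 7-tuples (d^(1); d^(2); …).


Via rank(M_{q-1}∘⋯∘M_p): M ≅ I[1,5], I[2,2], I[2,3]^2, I[6,6], I[6,7].
μ_θ-semistable layers: μ^(1)=1; μ^(2)=2/5; μ^(3)=0; μ^(4)=-2

((0, 0, 2, 0, 0, 0, 0); (1, 1, 1, 1, 1, 0, 0); (0, 3, 0, 0, 0, 0, 1); (0, 0, 0, 0, 0, 2, 0))


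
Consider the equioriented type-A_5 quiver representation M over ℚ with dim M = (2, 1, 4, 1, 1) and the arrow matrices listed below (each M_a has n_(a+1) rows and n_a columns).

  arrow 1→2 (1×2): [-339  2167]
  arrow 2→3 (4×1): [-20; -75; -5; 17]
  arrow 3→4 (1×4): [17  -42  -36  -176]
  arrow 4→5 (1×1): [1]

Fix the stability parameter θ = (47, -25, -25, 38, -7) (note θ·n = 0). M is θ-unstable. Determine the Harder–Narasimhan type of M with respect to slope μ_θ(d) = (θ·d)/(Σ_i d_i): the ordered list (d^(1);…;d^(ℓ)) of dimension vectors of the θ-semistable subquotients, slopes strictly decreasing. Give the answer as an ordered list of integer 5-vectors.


Interval decomposition of M: I[1,1], I[1,5], I[3,3]^3.
HN type (ℓ=4): μ^(1)=47; μ^(2)=31/2; μ^(3)=-1; μ^(4)=-25

((1, 0, 0, 0, 0); (0, 0, 0, 1, 1); (1, 1, 1, 0, 0); (0, 0, 3, 0, 0))


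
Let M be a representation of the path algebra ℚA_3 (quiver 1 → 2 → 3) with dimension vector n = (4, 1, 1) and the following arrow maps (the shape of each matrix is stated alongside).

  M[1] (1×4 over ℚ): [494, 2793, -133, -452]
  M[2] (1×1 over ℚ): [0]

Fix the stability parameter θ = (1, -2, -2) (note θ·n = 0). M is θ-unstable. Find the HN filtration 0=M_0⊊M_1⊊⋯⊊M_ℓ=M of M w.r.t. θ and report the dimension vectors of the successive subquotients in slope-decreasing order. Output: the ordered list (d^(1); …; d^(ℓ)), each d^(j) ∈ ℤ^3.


Via rank(M_{q-1}∘⋯∘M_p): M ≅ I[1,1]^3, I[1,2], I[3,3].
μ_θ-semistable layers: μ^(1)=1; μ^(2)=-1/2; μ^(3)=-2

((3, 0, 0); (1, 1, 0); (0, 0, 1))


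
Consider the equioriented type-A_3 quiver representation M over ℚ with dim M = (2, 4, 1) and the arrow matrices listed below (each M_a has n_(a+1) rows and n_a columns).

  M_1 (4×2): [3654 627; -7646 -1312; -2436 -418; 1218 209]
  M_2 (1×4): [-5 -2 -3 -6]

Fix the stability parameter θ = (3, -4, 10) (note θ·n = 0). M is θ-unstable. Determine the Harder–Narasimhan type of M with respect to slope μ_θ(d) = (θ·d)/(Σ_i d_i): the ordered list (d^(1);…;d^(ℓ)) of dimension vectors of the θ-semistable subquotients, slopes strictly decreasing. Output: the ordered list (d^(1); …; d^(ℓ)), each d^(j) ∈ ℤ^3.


Barcode: M ≅ I[1,2], I[1,3], I[2,2]^2. HN layers by μ_θ (3 steps, strictly decreasing):
  μ^(1)=10; μ^(2)=-1/2; μ^(3)=-4

((0, 0, 1); (2, 2, 0); (0, 2, 0))


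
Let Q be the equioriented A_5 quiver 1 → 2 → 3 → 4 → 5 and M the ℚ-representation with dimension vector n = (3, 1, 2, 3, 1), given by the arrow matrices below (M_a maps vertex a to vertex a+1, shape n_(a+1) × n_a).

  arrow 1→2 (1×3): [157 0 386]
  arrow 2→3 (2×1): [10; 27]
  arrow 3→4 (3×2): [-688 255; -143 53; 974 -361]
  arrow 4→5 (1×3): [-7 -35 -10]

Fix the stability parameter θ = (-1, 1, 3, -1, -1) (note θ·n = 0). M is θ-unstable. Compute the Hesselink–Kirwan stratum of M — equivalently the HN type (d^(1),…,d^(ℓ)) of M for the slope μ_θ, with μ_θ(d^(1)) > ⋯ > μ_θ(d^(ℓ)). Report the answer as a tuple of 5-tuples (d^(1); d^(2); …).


Barcode: M ≅ I[1,1]^2, I[1,4], I[3,5], I[4,4]. HN layers by μ_θ (3 steps, strictly decreasing):
  μ^(1)=1; μ^(2)=1/3; μ^(3)=-1

((0, 1, 1, 1, 0); (0, 0, 1, 1, 1); (3, 0, 0, 1, 0))


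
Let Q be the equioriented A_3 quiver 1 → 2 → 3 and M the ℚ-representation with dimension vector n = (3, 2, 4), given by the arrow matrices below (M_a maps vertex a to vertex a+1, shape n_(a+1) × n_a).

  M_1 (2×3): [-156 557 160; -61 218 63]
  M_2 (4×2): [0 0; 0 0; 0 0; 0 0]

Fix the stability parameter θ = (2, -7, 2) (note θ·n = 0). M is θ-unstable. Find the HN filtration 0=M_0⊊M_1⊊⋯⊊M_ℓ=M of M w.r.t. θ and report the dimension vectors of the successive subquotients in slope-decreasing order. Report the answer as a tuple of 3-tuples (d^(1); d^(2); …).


Barcode: M ≅ I[1,1], I[1,2]^2, I[3,3]^4. HN layers by μ_θ (2 steps, strictly decreasing):
  μ^(1)=2; μ^(2)=-5/2

((1, 0, 4); (2, 2, 0))


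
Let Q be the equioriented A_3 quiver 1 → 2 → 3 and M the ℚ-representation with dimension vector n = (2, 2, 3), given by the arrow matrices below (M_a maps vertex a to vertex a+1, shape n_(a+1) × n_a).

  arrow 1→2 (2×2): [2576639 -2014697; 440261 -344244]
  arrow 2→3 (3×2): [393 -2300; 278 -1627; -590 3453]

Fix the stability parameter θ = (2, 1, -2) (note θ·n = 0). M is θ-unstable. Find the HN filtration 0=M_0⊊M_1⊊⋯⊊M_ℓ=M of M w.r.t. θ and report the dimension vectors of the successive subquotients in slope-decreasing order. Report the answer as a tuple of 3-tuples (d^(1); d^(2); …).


Barcode: M ≅ I[1,3]^2, I[3,3]. HN layers by μ_θ (2 steps, strictly decreasing):
  μ^(1)=1/3; μ^(2)=-2

((2, 2, 2); (0, 0, 1))


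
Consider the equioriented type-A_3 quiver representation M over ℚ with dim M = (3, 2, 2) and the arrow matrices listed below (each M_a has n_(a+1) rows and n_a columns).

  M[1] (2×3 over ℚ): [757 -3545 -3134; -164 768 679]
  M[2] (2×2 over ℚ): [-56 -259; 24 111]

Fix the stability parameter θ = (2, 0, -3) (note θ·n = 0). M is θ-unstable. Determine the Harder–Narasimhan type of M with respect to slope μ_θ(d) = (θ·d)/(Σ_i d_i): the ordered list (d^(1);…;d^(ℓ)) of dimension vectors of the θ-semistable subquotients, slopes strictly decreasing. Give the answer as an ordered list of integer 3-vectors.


Barcode: M ≅ I[1,1], I[1,2], I[1,3], I[3,3]. HN layers by μ_θ (4 steps, strictly decreasing):
  μ^(1)=2; μ^(2)=1; μ^(3)=-1/3; μ^(4)=-3

((1, 0, 0); (1, 1, 0); (1, 1, 1); (0, 0, 1))


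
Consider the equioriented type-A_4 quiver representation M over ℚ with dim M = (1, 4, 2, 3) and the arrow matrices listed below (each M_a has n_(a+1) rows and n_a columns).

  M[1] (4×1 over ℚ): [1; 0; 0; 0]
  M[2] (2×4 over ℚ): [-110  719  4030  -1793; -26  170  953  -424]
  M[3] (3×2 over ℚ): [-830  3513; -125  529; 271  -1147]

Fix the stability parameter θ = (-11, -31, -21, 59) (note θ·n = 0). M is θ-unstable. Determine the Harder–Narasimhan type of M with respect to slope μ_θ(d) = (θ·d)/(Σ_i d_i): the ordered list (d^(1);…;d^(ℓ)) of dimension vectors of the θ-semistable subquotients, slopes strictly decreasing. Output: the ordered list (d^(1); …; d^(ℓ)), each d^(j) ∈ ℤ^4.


Via rank(M_{q-1}∘⋯∘M_p): M ≅ I[1,4], I[2,2]^2, I[2,4], I[4,4].
μ_θ-semistable layers: μ^(1)=59; μ^(2)=-21; μ^(3)=-31

((0, 0, 0, 3); (1, 1, 2, 0); (0, 3, 0, 0))


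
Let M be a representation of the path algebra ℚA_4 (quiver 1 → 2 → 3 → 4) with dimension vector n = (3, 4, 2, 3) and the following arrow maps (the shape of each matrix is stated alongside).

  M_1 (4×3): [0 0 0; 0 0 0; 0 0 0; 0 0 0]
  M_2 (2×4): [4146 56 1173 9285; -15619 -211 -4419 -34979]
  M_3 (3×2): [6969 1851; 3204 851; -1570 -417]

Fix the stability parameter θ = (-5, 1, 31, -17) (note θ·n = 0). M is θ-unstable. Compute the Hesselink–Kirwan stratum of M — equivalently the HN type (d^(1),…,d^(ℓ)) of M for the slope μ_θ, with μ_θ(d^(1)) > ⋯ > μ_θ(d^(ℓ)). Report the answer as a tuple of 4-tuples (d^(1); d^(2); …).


Barcode: M ≅ I[1,1]^3, I[2,2]^2, I[2,4]^2, I[4,4]. HN layers by μ_θ (4 steps, strictly decreasing):
  μ^(1)=7; μ^(2)=1; μ^(3)=-5; μ^(4)=-17

((0, 0, 2, 2); (0, 4, 0, 0); (3, 0, 0, 0); (0, 0, 0, 1))


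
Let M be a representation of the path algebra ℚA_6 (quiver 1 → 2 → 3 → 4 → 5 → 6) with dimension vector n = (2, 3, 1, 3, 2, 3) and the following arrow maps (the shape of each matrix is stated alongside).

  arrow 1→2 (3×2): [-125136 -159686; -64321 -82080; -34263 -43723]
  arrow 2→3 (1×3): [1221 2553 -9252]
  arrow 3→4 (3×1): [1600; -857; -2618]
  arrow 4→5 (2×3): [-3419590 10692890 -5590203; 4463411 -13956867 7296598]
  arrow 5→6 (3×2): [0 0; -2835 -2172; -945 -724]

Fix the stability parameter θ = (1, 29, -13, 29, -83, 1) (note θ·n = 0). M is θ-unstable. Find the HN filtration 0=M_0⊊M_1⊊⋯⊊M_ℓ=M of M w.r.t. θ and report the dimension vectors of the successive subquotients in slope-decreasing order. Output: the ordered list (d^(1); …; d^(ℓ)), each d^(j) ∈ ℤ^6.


Barcode: M ≅ I[1,2], I[1,5], I[2,2], I[4,4], I[4,6], I[6,6]^2. HN layers by μ_θ (4 steps, strictly decreasing):
  μ^(1)=29; μ^(2)=1; μ^(3)=-37/5; μ^(4)=-27

((0, 2, 0, 1, 0, 0); (1, 0, 0, 0, 0, 3); (1, 1, 1, 1, 1, 0); (0, 0, 0, 1, 1, 0))


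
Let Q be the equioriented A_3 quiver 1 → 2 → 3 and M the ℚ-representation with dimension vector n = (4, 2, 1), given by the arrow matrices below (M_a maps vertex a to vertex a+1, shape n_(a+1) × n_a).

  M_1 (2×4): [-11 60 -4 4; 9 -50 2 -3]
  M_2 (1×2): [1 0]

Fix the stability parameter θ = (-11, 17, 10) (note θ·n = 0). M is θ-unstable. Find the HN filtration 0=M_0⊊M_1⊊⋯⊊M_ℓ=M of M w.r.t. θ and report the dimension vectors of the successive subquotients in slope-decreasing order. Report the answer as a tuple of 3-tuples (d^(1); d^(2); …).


Interval decomposition of M: I[1,1]^2, I[1,2], I[1,3].
HN type (ℓ=3): μ^(1)=17; μ^(2)=27/2; μ^(3)=-11

((0, 1, 0); (0, 1, 1); (4, 0, 0))


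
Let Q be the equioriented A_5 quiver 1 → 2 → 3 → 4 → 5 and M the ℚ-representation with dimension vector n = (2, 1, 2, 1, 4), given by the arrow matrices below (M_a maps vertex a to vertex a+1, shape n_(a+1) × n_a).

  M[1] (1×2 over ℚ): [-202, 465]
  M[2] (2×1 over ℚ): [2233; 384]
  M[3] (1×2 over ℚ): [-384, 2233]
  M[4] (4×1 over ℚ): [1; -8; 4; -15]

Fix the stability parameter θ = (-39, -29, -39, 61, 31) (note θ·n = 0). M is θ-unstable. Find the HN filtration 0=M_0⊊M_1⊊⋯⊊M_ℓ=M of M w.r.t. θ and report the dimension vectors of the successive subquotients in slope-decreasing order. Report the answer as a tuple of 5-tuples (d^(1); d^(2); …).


Interval decomposition of M: I[1,1], I[1,3], I[3,5], I[5,5]^3.
HN type (ℓ=4): μ^(1)=46; μ^(2)=31; μ^(3)=-34; μ^(4)=-39

((0, 0, 0, 1, 1); (0, 0, 0, 0, 3); (0, 1, 1, 0, 0); (2, 0, 1, 0, 0))


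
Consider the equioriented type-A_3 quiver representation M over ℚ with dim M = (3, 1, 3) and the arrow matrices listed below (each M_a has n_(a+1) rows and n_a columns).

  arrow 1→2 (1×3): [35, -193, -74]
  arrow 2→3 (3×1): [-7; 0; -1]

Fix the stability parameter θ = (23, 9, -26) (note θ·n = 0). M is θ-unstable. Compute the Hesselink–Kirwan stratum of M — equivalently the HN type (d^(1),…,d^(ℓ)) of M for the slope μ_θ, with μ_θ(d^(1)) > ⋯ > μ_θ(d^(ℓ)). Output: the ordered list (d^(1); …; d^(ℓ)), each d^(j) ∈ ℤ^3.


Interval decomposition of M: I[1,1]^2, I[1,3], I[3,3]^2.
HN type (ℓ=3): μ^(1)=23; μ^(2)=2; μ^(3)=-26

((2, 0, 0); (1, 1, 1); (0, 0, 2))


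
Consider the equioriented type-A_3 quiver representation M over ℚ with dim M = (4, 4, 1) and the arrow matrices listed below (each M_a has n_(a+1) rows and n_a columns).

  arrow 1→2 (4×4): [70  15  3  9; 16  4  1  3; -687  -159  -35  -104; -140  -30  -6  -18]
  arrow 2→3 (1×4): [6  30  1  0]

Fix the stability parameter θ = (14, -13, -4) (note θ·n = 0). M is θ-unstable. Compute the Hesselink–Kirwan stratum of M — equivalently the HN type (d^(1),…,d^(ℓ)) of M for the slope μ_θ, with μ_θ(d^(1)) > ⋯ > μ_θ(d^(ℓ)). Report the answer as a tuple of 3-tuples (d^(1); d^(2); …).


Barcode: M ≅ I[1,1], I[1,2]^2, I[1,3], I[2,2]. HN layers by μ_θ (4 steps, strictly decreasing):
  μ^(1)=14; μ^(2)=1/2; μ^(3)=-1; μ^(4)=-13

((1, 0, 0); (2, 2, 0); (1, 1, 1); (0, 1, 0))


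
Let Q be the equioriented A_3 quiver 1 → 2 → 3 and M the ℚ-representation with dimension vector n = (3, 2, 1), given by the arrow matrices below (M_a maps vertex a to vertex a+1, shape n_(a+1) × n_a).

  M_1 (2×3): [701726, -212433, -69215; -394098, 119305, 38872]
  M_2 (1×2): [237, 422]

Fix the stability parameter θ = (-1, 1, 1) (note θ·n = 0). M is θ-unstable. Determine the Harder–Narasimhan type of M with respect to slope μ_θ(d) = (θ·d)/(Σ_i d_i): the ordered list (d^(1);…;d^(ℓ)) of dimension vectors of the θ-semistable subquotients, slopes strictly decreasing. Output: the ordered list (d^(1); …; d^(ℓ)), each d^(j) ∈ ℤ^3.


Barcode: M ≅ I[1,1], I[1,2], I[1,3]. HN layers by μ_θ (2 steps, strictly decreasing):
  μ^(1)=1; μ^(2)=-1

((0, 2, 1); (3, 0, 0))


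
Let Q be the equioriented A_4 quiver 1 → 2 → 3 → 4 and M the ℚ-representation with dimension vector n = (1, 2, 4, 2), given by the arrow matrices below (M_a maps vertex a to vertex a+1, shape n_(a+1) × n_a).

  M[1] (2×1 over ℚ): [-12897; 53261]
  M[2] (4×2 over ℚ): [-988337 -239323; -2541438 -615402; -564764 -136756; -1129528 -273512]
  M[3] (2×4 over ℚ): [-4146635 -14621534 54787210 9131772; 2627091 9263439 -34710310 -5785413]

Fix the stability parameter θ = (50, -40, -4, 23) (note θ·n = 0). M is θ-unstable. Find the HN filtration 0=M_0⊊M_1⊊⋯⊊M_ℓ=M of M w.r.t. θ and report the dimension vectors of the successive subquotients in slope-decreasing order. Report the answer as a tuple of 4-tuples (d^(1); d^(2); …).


Via rank(M_{q-1}∘⋯∘M_p): M ≅ I[1,4], I[2,2], I[3,3]^2, I[3,4].
μ_θ-semistable layers: μ^(1)=23; μ^(2)=2; μ^(3)=-4; μ^(4)=-40

((0, 0, 0, 2); (1, 1, 1, 0); (0, 0, 3, 0); (0, 1, 0, 0))
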